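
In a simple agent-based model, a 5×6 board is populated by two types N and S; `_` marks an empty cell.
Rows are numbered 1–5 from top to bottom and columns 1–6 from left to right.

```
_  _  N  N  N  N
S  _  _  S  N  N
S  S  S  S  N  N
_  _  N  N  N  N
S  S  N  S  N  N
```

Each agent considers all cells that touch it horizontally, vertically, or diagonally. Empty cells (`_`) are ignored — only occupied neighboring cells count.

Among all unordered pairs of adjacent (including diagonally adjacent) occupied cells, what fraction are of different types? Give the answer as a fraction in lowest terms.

10/29

Scan each occupied cell's neighbors to the right and below (and the two forward diagonals) so each pair is counted once.
Row 1: N(1,3)–N(1,4)= N(1,3)–S(2,4)≠ N(1,4)–N(1,5)= N(1,4)–S(2,4)≠ N(1,4)–N(2,5)= N(1,5)–N(1,6)= N(1,5)–N(2,5)= N(1,5)–N(2,6)= N(1,5)–S(2,4)≠ N(1,6)–N(2,6)= N(1,6)–N(2,5)=  → 3/11 unlike.
Row 2: S(2,1)–S(3,1)= S(2,1)–S(3,2)= S(2,4)–N(2,5)≠ S(2,4)–S(3,4)= S(2,4)–N(3,5)≠ S(2,4)–S(3,3)= N(2,5)–N(2,6)= N(2,5)–N(3,5)= N(2,5)–N(3,6)= N(2,5)–S(3,4)≠ N(2,6)–N(3,6)= N(2,6)–N(3,5)=  → 3/12 unlike.
Row 3: S(3,1)–S(3,2)= S(3,2)–S(3,3)= S(3,2)–N(4,3)≠ S(3,3)–S(3,4)= S(3,3)–N(4,3)≠ S(3,3)–N(4,4)≠ S(3,4)–N(3,5)≠ S(3,4)–N(4,4)≠ S(3,4)–N(4,5)≠ S(3,4)–N(4,3)≠ N(3,5)–N(3,6)= N(3,5)–N(4,5)= N(3,5)–N(4,6)= N(3,5)–N(4,4)= N(3,6)–N(4,6)= N(3,6)–N(4,5)=  → 7/16 unlike.
Row 4: N(4,3)–N(4,4)= N(4,3)–N(5,3)= N(4,3)–S(5,4)≠ N(4,3)–S(5,2)≠ N(4,4)–N(4,5)= N(4,4)–S(5,4)≠ N(4,4)–N(5,5)= N(4,4)–N(5,3)= N(4,5)–N(4,6)= N(4,5)–N(5,5)= N(4,5)–N(5,6)= N(4,5)–S(5,4)≠ N(4,6)–N(5,6)= N(4,6)–N(5,5)=  → 4/14 unlike.
Row 5: S(5,1)–S(5,2)= S(5,2)–N(5,3)≠ N(5,3)–S(5,4)≠ S(5,4)–N(5,5)≠ N(5,5)–N(5,6)=  → 3/5 unlike.
Total adjacent occupied pairs: 58; unlike-type pairs: 20.
20/58 reduces to 10/29.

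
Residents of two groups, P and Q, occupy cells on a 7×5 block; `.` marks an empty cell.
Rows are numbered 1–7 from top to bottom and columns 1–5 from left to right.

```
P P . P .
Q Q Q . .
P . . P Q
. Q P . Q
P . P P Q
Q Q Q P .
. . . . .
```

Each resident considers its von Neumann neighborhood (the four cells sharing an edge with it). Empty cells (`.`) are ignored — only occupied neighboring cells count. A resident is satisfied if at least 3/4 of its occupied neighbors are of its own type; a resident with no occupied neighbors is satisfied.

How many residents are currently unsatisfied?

Row 1: (1,1)P 1/2 ✗ · (1,2)P 1/2 ✗ · (1,4)P 0/0 ✓
Row 2: (2,1)Q 1/3 ✗ · (2,2)Q 2/3 ✗ · (2,3)Q 1/1 ✓
Row 3: (3,1)P 0/1 ✗ · (3,4)P 0/1 ✗ · (3,5)Q 1/2 ✗
Row 4: (4,2)Q 0/1 ✗ · (4,3)P 1/2 ✗ · (4,5)Q 2/2 ✓
Row 5: (5,1)P 0/1 ✗ · (5,3)P 2/3 ✗ · (5,4)P 2/3 ✗ · (5,5)Q 1/2 ✗
Row 6: (6,1)Q 1/2 ✗ · (6,2)Q 2/2 ✓ · (6,3)Q 1/3 ✗ · (6,4)P 1/2 ✗
Unsatisfied: (1,1), (1,2), (2,1), (2,2), (3,1), (3,4), (3,5), (4,2), (4,3), (5,1), (5,3), (5,4), (5,5), (6,1), (6,3), (6,4) — 16 in total.

16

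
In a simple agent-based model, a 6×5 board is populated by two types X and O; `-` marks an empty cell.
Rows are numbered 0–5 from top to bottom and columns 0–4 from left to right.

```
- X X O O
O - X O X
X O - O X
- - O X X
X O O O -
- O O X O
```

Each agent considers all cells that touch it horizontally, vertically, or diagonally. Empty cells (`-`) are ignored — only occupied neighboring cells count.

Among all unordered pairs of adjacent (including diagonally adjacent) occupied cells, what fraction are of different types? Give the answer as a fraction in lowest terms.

27/53

Scan each occupied cell's neighbors to the right and below (and the two forward diagonals) so each pair is counted once.
Row 0: X(0,1)–X(0,2)= X(0,1)–X(1,2)= X(0,1)–O(1,0)≠ X(0,2)–O(0,3)≠ X(0,2)–X(1,2)= X(0,2)–O(1,3)≠ O(0,3)–O(0,4)= O(0,3)–O(1,3)= O(0,3)–X(1,4)≠ O(0,3)–X(1,2)≠ O(0,4)–X(1,4)≠ O(0,4)–O(1,3)=  → 6/12 unlike.
Row 1: O(1,0)–X(2,0)≠ O(1,0)–O(2,1)= X(1,2)–O(1,3)≠ X(1,2)–O(2,3)≠ X(1,2)–O(2,1)≠ O(1,3)–X(1,4)≠ O(1,3)–O(2,3)= O(1,3)–X(2,4)≠ X(1,4)–X(2,4)= X(1,4)–O(2,3)≠  → 7/10 unlike.
Row 2: X(2,0)–O(2,1)≠ O(2,1)–O(3,2)= O(2,3)–X(2,4)≠ O(2,3)–X(3,3)≠ O(2,3)–X(3,4)≠ O(2,3)–O(3,2)= X(2,4)–X(3,4)= X(2,4)–X(3,3)=  → 4/8 unlike.
Row 3: O(3,2)–X(3,3)≠ O(3,2)–O(4,2)= O(3,2)–O(4,3)= O(3,2)–O(4,1)= X(3,3)–X(3,4)= X(3,3)–O(4,3)≠ X(3,3)–O(4,2)≠ X(3,4)–O(4,3)≠  → 4/8 unlike.
Row 4: X(4,0)–O(4,1)≠ X(4,0)–O(5,1)≠ O(4,1)–O(4,2)= O(4,1)–O(5,1)= O(4,1)–O(5,2)= O(4,2)–O(4,3)= O(4,2)–O(5,2)= O(4,2)–X(5,3)≠ O(4,2)–O(5,1)= O(4,3)–X(5,3)≠ O(4,3)–O(5,4)= O(4,3)–O(5,2)=  → 4/12 unlike.
Row 5: O(5,1)–O(5,2)= O(5,2)–X(5,3)≠ X(5,3)–O(5,4)≠  → 2/3 unlike.
Total adjacent occupied pairs: 53; unlike-type pairs: 27.
27/53 is already in lowest terms.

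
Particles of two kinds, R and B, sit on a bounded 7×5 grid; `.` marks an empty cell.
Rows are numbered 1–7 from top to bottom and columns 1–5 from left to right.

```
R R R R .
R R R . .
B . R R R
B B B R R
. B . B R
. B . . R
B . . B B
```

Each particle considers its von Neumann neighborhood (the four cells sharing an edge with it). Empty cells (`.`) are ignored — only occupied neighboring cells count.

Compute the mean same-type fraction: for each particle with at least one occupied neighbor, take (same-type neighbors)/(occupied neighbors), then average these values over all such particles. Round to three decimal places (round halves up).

0.797

Row 1: (1,1)R 2/2 · (1,2)R 3/3 · (1,3)R 3/3 · (1,4)R 1/1
Row 2: (2,1)R 2/3 · (2,2)R 3/3 · (2,3)R 3/3
Row 3: (3,1)B 1/2 · (3,3)R 2/3 · (3,4)R 3/3 · (3,5)R 2/2
Row 4: (4,1)B 2/2 · (4,2)B 3/3 · (4,3)B 1/3 · (4,4)R 2/4 · (4,5)R 3/3
Row 5: (5,2)B 2/2 · (5,4)B 0/2 · (5,5)R 2/3
Row 6: (6,2)B 1/1 · (6,5)R 1/2
Row 7: (7,1)B — no occupied neighbors · (7,4)B 1/1 · (7,5)B 1/2
Sum over 23 particles: 2/2 + 3/3 + 3/3 + 1/1 + 2/3 + 3/3 + 3/3 + 1/2 + 2/3 + 3/3 + 2/2 + 2/2 + 3/3 + 1/3 + 2/4 + 3/3 + 2/2 + 0/2 + 2/3 + 1/1 + 1/2 + 1/1 + 1/2 = 55/3; mean = 55/3 ÷ 23 = 55/69 = 0.797101… → 0.797.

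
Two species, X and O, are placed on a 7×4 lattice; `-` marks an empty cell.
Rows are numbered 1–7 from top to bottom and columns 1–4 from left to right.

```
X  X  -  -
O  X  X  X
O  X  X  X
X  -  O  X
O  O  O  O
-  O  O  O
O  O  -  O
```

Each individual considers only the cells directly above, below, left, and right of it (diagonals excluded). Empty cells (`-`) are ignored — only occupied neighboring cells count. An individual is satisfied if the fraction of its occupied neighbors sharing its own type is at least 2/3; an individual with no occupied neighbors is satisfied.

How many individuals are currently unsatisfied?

7

(1,1)X 1/2 not
(1,2)X 2/2 satisfied
(2,1)O 1/3 not
(2,2)X 3/4 satisfied
(2,3)X 3/3 satisfied
(2,4)X 2/2 satisfied
(3,1)O 1/3 not
(3,2)X 2/3 satisfied
(3,3)X 3/4 satisfied
(3,4)X 3/3 satisfied
(4,1)X 0/2 not
(4,3)O 1/3 not
(4,4)X 1/3 not
(5,1)O 1/2 not
(5,2)O 3/3 satisfied
(5,3)O 4/4 satisfied
(5,4)O 2/3 satisfied
(6,2)O 3/3 satisfied
(6,3)O 3/3 satisfied
(6,4)O 3/3 satisfied
(7,1)O 1/1 satisfied
(7,2)O 2/2 satisfied
(7,4)O 1/1 satisfied
Unsatisfied: (1,1), (2,1), (3,1), (4,1), (4,3), (4,4), (5,1) — 7 in total.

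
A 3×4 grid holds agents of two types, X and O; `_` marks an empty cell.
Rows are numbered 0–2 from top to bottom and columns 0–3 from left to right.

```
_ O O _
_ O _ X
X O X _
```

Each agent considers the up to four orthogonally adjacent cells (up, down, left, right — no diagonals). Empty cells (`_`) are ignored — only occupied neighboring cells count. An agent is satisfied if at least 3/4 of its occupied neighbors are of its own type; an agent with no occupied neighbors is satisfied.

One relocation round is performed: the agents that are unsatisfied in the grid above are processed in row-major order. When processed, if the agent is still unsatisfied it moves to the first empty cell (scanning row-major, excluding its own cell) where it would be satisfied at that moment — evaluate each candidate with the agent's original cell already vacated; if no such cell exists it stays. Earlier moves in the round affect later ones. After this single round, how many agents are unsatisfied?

0

Initially unsatisfied (in order): (2,0), (2,1), (2,2).
  (2,0) → (2,3).
  (2,1) → (0,0).
  (2,2): now satisfied by earlier moves; stays.
Resulting grid:
O O O _
_ O _ X
_ _ X X
All satisfied now.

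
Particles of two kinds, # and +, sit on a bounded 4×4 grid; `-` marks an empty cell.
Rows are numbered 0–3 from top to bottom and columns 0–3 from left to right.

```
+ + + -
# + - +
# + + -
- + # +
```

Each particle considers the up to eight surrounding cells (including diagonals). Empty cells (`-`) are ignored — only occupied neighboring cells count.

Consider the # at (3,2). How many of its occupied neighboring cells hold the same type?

0

Occupied neighbors of (3,2): (2,1)=+, (2,2)=+, (3,1)=+, (3,3)=+.
Same type (#): 0 of 4.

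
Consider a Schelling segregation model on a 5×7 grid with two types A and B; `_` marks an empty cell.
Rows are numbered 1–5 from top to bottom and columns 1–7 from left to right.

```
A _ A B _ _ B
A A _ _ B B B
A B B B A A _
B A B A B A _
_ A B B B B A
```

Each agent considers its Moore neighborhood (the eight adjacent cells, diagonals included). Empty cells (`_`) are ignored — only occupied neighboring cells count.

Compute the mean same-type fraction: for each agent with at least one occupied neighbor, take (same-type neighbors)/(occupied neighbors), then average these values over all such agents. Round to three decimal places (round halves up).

(1,1)A 2/2
(1,3)A 1/2
(1,4)B 1/2
(1,7)B 2/2
(2,1)A 3/4
(2,2)A 4/6
(2,5)B 3/5
(2,6)B 3/5
(2,7)B 2/3
(3,1)A 3/5
(3,2)B 3/7
(3,3)B 3/6
(3,4)B 4/6
(3,5)A 3/7
(3,6)A 2/6
(4,1)B 1/4
(4,2)A 2/7
(4,3)B 5/8
(4,4)A 1/8
(4,5)B 4/8
(4,6)A 3/6
(5,2)A 1/4
(5,3)B 2/5
(5,4)B 4/5
(5,5)B 3/5
(5,6)B 2/4
(5,7)A 1/2
Sum over 27 agents: 2/2 + 1/2 + 1/2 + 2/2 + 3/4 + 4/6 + 3/5 + 3/5 + 2/3 + 3/5 + 3/7 + 3/6 + 4/6 + 3/7 + 2/6 + 1/4 + 2/7 + 5/8 + 1/8 + 4/8 + 3/6 + 1/4 + 2/5 + 4/5 + 3/5 + 2/4 + 1/2 = 3061/210; mean = 3061/210 ÷ 27 = 3061/5670 = 0.539858… → 0.540.

0.540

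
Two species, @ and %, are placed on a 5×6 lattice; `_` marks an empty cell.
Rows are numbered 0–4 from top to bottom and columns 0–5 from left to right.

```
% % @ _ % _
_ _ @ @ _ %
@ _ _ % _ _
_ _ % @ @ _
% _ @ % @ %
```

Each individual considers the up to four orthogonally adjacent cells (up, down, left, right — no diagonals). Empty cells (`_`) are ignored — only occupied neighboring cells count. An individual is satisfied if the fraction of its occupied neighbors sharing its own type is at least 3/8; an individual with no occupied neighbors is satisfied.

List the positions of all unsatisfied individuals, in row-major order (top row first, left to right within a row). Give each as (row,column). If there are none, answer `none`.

(0,0)% 1/1 satisfied
(0,1)% 1/2 satisfied
(0,2)@ 1/2 satisfied
(0,4)% 0/0 satisfied
(1,2)@ 2/2 satisfied
(1,3)@ 1/2 satisfied
(1,5)% 0/0 satisfied
(2,0)@ 0/0 satisfied
(2,3)% 0/2 not
(3,2)% 0/2 not
(3,3)@ 1/4 not
(3,4)@ 2/2 satisfied
(4,0)% 0/0 satisfied
(4,2)@ 0/2 not
(4,3)% 0/3 not
(4,4)@ 1/3 not
(4,5)% 0/1 not

(2,3), (3,2), (3,3), (4,2), (4,3), (4,4), (4,5)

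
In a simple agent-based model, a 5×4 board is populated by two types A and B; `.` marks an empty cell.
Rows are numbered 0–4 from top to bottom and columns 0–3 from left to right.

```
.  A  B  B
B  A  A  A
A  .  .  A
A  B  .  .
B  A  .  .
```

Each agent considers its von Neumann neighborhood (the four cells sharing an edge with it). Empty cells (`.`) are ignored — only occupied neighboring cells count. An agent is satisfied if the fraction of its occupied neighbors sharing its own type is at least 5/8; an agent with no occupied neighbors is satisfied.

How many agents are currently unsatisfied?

9

(0,1)A 1/2 not
(0,2)B 1/3 not
(0,3)B 1/2 not
(1,0)B 0/2 not
(1,1)A 2/3 satisfied
(1,2)A 2/3 satisfied
(1,3)A 2/3 satisfied
(2,0)A 1/2 not
(2,3)A 1/1 satisfied
(3,0)A 1/3 not
(3,1)B 0/2 not
(4,0)B 0/2 not
(4,1)A 0/2 not
Unsatisfied: (0,1), (0,2), (0,3), (1,0), (2,0), (3,0), (3,1), (4,0), (4,1) — 9 in total.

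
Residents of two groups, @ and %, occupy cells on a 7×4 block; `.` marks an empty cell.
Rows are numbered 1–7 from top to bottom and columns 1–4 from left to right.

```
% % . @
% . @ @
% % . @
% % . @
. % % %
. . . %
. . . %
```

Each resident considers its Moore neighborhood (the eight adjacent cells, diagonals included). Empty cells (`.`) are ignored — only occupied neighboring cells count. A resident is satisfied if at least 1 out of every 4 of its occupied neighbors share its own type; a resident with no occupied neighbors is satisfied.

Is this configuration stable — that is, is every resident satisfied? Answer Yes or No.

(1,1)% 2/2 ok
(1,2)% 2/3 ok
(1,4)@ 2/2 ok
(2,1)% 4/4 ok
(2,3)@ 3/5 ok
(2,4)@ 3/3 ok
(3,1)% 4/4 ok
(3,2)% 4/5 ok
(3,4)@ 3/3 ok
(4,1)% 4/4 ok
(4,2)% 5/5 ok
(4,4)@ 1/3 ok
(5,2)% 3/3 ok
(5,3)% 4/5 ok
(5,4)% 2/3 ok
(6,4)% 3/3 ok
(7,4)% 1/1 ok
All meet the threshold, so the configuration is stable.

Yes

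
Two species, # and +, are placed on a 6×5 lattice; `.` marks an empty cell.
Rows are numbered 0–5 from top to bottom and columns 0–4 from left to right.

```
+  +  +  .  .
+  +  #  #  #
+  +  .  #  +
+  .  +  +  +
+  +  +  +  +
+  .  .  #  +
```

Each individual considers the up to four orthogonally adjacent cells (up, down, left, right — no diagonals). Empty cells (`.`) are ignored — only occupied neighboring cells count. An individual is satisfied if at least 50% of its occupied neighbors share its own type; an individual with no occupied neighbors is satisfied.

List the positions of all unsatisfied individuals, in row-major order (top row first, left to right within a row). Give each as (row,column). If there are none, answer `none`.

(1,2), (2,3), (2,4), (5,3)

Row 0: (0,0)+ 2/2 satisfied · (0,1)+ 3/3 satisfied · (0,2)+ 1/2 satisfied
Row 1: (1,0)+ 3/3 satisfied · (1,1)+ 3/4 satisfied · (1,2)# 1/3 not · (1,3)# 3/3 satisfied · (1,4)# 1/2 satisfied
Row 2: (2,0)+ 3/3 satisfied · (2,1)+ 2/2 satisfied · (2,3)# 1/3 not · (2,4)+ 1/3 not
Row 3: (3,0)+ 2/2 satisfied · (3,2)+ 2/2 satisfied · (3,3)+ 3/4 satisfied · (3,4)+ 3/3 satisfied
Row 4: (4,0)+ 3/3 satisfied · (4,1)+ 2/2 satisfied · (4,2)+ 3/3 satisfied · (4,3)+ 3/4 satisfied · (4,4)+ 3/3 satisfied
Row 5: (5,0)+ 1/1 satisfied · (5,3)# 0/2 not · (5,4)+ 1/2 satisfied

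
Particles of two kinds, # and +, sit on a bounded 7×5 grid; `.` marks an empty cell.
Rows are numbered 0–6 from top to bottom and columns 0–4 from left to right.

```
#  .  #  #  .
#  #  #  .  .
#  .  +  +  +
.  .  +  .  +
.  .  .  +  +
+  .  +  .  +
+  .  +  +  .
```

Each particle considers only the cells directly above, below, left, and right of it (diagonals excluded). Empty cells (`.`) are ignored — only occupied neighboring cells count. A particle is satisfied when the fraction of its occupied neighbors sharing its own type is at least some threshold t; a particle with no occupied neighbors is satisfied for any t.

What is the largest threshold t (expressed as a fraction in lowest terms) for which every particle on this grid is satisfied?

2/3

(0,0)# 1/1
(0,2)# 2/2
(0,3)# 1/1
(1,0)# 3/3
(1,1)# 2/2
(1,2)# 2/3
(2,0)# 1/1
(2,2)+ 2/3
(2,3)+ 2/2
(2,4)+ 2/2
(3,2)+ 1/1
(3,4)+ 2/2
(4,3)+ 1/1
(4,4)+ 3/3
(5,0)+ 1/1
(5,2)+ 1/1
(5,4)+ 1/1
(6,0)+ 1/1
(6,2)+ 2/2
(6,3)+ 1/1
The smallest same-type fraction is 2/3 at (1,2), which reduces to 2/3. Any threshold above that leaves this particle unsatisfied.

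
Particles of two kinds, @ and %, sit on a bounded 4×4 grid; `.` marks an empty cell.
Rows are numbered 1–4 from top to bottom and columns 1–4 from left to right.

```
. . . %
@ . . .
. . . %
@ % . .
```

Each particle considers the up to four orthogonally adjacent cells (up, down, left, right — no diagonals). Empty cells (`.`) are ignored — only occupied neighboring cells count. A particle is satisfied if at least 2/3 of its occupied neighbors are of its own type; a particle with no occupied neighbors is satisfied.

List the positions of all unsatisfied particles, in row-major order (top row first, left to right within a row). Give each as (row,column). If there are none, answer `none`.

(4,1), (4,2)

(1,4)% 0/0 satisfied
(2,1)@ 0/0 satisfied
(3,4)% 0/0 satisfied
(4,1)@ 0/1 not
(4,2)% 0/1 not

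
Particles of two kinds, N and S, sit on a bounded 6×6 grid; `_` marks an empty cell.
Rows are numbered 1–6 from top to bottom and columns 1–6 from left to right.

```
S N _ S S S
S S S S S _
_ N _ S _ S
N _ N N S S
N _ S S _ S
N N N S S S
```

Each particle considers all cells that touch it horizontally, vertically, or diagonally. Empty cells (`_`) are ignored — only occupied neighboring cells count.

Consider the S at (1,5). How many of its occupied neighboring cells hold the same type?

4

Occupied neighbors of (1,5): (1,4)=S, (1,6)=S, (2,4)=S, (2,5)=S.
Same type (S): 4 of 4.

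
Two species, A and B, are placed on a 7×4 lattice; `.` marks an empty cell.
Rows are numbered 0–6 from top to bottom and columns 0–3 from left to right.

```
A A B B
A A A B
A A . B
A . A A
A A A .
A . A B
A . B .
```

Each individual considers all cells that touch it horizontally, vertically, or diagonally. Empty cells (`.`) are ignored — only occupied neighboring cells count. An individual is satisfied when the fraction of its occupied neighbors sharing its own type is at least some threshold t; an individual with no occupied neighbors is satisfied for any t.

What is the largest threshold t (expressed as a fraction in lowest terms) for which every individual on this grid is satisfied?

(0,0)A 3/3
(0,1)A 4/5
(0,2)B 2/5
(0,3)B 2/3
(1,0)A 5/5
(1,1)A 6/7
(1,2)A 3/7
(1,3)B 3/4
(2,0)A 4/4
(2,1)A 6/6
(2,3)B 1/4
(3,0)A 4/4
(3,2)A 4/5
(3,3)A 2/3
(4,0)A 3/3
(4,1)A 6/6
(4,2)A 4/5
(5,0)A 3/3
(5,2)A 2/4
(5,3)B 1/3
(6,0)A 1/1
(6,2)B 1/2
The smallest same-type fraction is 1/4 at (2,3), which reduces to 1/4. Any threshold above that leaves this individual unsatisfied.

1/4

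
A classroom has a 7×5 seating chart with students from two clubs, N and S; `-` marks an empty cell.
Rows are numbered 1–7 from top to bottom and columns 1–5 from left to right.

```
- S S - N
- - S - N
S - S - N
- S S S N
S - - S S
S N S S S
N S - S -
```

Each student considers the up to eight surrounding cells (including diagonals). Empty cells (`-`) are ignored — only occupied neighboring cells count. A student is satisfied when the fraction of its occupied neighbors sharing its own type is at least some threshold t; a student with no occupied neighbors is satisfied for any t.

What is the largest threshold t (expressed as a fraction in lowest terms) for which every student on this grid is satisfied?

1/5

(1,2)S 2/2
(1,3)S 2/2
(1,5)N 1/1
(2,3)S 3/3
(2,5)N 2/2
(3,1)S 1/1
(3,3)S 4/4
(3,5)N 2/3
(4,2)S 4/4
(4,3)S 4/4
(4,4)S 4/6
(4,5)N 1/4
(5,1)S 2/3
(5,4)S 6/7
(5,5)S 4/5
(6,1)S 2/4
(6,2)N 1/5
(6,3)S 4/5
(6,4)S 5/5
(6,5)S 4/4
(7,1)N 1/3
(7,2)S 2/4
(7,4)S 3/3
The smallest same-type fraction is 1/5 at (6,2), which reduces to 1/5. Any threshold above that leaves this student unsatisfied.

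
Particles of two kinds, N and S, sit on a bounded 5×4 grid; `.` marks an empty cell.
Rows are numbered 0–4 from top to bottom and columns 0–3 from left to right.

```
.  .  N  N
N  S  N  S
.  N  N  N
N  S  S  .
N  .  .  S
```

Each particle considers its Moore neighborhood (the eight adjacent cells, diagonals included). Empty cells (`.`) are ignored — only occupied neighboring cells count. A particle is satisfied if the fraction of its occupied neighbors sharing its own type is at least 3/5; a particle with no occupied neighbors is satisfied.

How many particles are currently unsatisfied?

(0,2)N 2/4 ✗
(0,3)N 2/3 ✓
(1,0)N 1/2 ✗
(1,1)S 0/5 ✗
(1,2)N 5/7 ✓
(1,3)S 0/5 ✗
(2,1)N 4/7 ✗
(2,2)N 3/7 ✗
(2,3)N 2/4 ✗
(3,0)N 2/3 ✓
(3,1)S 1/5 ✗
(3,2)S 2/5 ✗
(4,0)N 1/2 ✗
(4,3)S 1/1 ✓
Unsatisfied: (0,2), (1,0), (1,1), (1,3), (2,1), (2,2), (2,3), (3,1), (3,2), (4,0) — 10 in total.

10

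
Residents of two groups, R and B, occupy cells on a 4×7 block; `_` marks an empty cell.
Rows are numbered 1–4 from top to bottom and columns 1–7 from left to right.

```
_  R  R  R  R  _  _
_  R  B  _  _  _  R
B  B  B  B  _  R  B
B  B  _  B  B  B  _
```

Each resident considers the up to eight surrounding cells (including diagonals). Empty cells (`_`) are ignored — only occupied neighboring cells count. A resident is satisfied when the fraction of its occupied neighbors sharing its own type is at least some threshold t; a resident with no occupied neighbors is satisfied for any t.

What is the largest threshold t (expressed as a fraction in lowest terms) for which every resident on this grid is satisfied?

Row 1: (1,2)R 2/3 · (1,3)R 3/4 · (1,4)R 2/3 · (1,5)R 1/1
Row 2: (2,2)R 2/6 · (2,3)B 3/7 · (2,7)R 1/2
Row 3: (3,1)B 3/4 · (3,2)B 5/6 · (3,3)B 5/6 · (3,4)B 4/4 · (3,6)R 1/4 · (3,7)B 1/3
Row 4: (4,1)B 3/3 · (4,2)B 4/4 · (4,4)B 3/3 · (4,5)B 3/4 · (4,6)B 2/3
The smallest same-type fraction is 1/4 at (3,6), which reduces to 1/4. Any threshold above that leaves this resident unsatisfied.

1/4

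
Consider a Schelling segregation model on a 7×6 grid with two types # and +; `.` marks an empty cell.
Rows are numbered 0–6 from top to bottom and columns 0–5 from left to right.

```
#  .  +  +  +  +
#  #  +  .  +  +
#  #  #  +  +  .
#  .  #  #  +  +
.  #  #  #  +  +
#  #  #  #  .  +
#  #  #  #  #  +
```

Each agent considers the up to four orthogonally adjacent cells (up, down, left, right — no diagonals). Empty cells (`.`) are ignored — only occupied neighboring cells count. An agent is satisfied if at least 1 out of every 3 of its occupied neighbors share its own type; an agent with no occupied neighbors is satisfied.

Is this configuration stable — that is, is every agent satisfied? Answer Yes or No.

Row 0: (0,0)# 1/1 ✓ · (0,2)+ 2/2 ✓ · (0,3)+ 2/2 ✓ · (0,4)+ 3/3 ✓ · (0,5)+ 2/2 ✓
Row 1: (1,0)# 3/3 ✓ · (1,1)# 2/3 ✓ · (1,2)+ 1/3 ✓ · (1,4)+ 3/3 ✓ · (1,5)+ 2/2 ✓
Row 2: (2,0)# 3/3 ✓ · (2,1)# 3/3 ✓ · (2,2)# 2/4 ✓ · (2,3)+ 1/3 ✓ · (2,4)+ 3/3 ✓
Row 3: (3,0)# 1/1 ✓ · (3,2)# 3/3 ✓ · (3,3)# 2/4 ✓ · (3,4)+ 3/4 ✓ · (3,5)+ 2/2 ✓
Row 4: (4,1)# 2/2 ✓ · (4,2)# 4/4 ✓ · (4,3)# 3/4 ✓ · (4,4)+ 2/3 ✓ · (4,5)+ 3/3 ✓
Row 5: (5,0)# 2/2 ✓ · (5,1)# 4/4 ✓ · (5,2)# 4/4 ✓ · (5,3)# 3/3 ✓ · (5,5)+ 2/2 ✓
Row 6: (6,0)# 2/2 ✓ · (6,1)# 3/3 ✓ · (6,2)# 3/3 ✓ · (6,3)# 3/3 ✓ · (6,4)# 1/2 ✓ · (6,5)+ 1/2 ✓
All meet the threshold, so the configuration is stable.

Yes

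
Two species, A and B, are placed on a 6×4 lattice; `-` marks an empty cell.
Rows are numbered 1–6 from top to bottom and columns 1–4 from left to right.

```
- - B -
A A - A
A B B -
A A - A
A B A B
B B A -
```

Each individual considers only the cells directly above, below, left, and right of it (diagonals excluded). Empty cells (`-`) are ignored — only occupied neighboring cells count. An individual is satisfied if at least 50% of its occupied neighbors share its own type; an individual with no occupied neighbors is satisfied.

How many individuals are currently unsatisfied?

7

(1,3)B 0/0 ✓
(2,1)A 2/2 ✓
(2,2)A 1/2 ✓
(2,4)A 0/0 ✓
(3,1)A 2/3 ✓
(3,2)B 1/4 ✗
(3,3)B 1/1 ✓
(4,1)A 3/3 ✓
(4,2)A 1/3 ✗
(4,4)A 0/1 ✗
(5,1)A 1/3 ✗
(5,2)B 1/4 ✗
(5,3)A 1/3 ✗
(5,4)B 0/2 ✗
(6,1)B 1/2 ✓
(6,2)B 2/3 ✓
(6,3)A 1/2 ✓
Unsatisfied: (3,2), (4,2), (4,4), (5,1), (5,2), (5,3), (5,4) — 7 in total.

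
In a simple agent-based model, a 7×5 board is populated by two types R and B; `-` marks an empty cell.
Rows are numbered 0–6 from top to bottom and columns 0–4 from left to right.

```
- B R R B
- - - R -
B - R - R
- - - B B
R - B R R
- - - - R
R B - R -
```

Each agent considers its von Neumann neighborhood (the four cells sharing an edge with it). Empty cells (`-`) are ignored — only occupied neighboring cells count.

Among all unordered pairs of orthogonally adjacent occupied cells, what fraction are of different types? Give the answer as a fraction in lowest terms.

7/12

Scan each occupied cell's neighbors to the right and below so each pair is counted once.
Row 0: B(0,1)–R(0,2)≠ R(0,2)–R(0,3)= R(0,3)–B(0,4)≠ R(0,3)–R(1,3)=  → 2/4 unlike.
Row 2: R(2,4)–B(3,4)≠  → 1/1 unlike.
Row 3: B(3,3)–B(3,4)= B(3,3)–R(4,3)≠ B(3,4)–R(4,4)≠  → 2/3 unlike.
Row 4: B(4,2)–R(4,3)≠ R(4,3)–R(4,4)= R(4,4)–R(5,4)=  → 1/3 unlike.
Row 6: R(6,0)–B(6,1)≠  → 1/1 unlike.
Total adjacent occupied pairs: 12; unlike-type pairs: 7.
7/12 is already in lowest terms.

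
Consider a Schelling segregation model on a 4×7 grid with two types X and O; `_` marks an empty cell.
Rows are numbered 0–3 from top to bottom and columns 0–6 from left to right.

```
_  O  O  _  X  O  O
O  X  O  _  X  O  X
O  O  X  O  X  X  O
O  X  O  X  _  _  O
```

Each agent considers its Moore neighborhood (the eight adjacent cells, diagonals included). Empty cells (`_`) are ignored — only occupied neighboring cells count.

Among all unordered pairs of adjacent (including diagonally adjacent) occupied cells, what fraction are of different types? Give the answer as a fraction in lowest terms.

10/19

Scan each occupied cell's neighbors to the right and below (and the two forward diagonals) so each pair is counted once.
From row 0: 7 unlike of 15 pairs (running 7/15).
From row 1: 11 unlike of 20 pairs (running 18/35).
From row 2: 9 unlike of 19 pairs (running 27/54).
From row 3: 3 unlike of 3 pairs (running 30/57).
Total adjacent occupied pairs: 57; unlike-type pairs: 30.
30/57 reduces to 10/19.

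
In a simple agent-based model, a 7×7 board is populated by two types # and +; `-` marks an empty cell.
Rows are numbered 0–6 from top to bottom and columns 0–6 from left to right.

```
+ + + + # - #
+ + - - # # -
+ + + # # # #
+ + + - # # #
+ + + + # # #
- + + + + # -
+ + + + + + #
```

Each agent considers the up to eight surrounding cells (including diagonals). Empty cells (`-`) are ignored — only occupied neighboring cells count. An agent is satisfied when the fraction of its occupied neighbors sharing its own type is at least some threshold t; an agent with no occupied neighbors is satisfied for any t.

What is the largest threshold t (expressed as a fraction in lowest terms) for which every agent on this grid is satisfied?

(0,0)+ 3/3
(0,1)+ 4/4
(0,2)+ 3/3
(0,3)+ 1/3
(0,4)# 2/3
(0,6)# 1/1
(1,0)+ 5/5
(1,1)+ 7/7
(1,4)# 5/6
(1,5)# 6/6
(2,0)+ 5/5
(2,1)+ 7/7
(2,2)+ 4/5
(2,3)# 3/5
(2,4)# 6/6
(2,5)# 7/7
(2,6)# 4/4
(3,0)+ 5/5
(3,1)+ 8/8
(3,2)+ 6/7
(3,4)# 6/7
(3,5)# 8/8
(3,6)# 5/5
(4,0)+ 4/4
(4,1)+ 7/7
(4,2)+ 7/7
(4,3)+ 5/7
(4,4)# 4/7
(4,5)# 6/7
(4,6)# 4/4
(5,1)+ 7/7
(5,2)+ 8/8
(5,3)+ 7/8
(5,4)+ 5/8
(5,5)# 4/7
(6,0)+ 2/2
(6,1)+ 4/4
(6,2)+ 5/5
(6,3)+ 5/5
(6,4)+ 4/5
(6,5)+ 2/4
(6,6)# 1/2
The smallest same-type fraction is 1/3 at (0,3), which reduces to 1/3. Any threshold above that leaves this agent unsatisfied.

1/3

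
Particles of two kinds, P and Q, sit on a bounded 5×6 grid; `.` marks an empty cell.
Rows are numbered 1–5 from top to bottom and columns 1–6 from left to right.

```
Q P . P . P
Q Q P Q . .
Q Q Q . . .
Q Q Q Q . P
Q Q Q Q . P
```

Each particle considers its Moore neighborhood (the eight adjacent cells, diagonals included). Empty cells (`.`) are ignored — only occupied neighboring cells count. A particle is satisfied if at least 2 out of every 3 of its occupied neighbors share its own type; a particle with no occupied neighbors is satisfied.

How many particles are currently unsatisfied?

Row 1: (1,1)Q 2/3 ok · (1,2)P 1/4 unhappy · (1,4)P 1/2 unhappy · (1,6)P 0/0 ok
Row 2: (2,1)Q 4/5 ok · (2,2)Q 5/7 ok · (2,3)P 2/6 unhappy · (2,4)Q 1/3 unhappy
Row 3: (3,1)Q 5/5 ok · (3,2)Q 7/8 ok · (3,3)Q 6/7 ok
Row 4: (4,1)Q 5/5 ok · (4,2)Q 8/8 ok · (4,3)Q 7/7 ok · (4,4)Q 4/4 ok · (4,6)P 1/1 ok
Row 5: (5,1)Q 3/3 ok · (5,2)Q 5/5 ok · (5,3)Q 5/5 ok · (5,4)Q 3/3 ok · (5,6)P 1/1 ok
Unsatisfied: (1,2), (1,4), (2,3), (2,4) — 4 in total.

4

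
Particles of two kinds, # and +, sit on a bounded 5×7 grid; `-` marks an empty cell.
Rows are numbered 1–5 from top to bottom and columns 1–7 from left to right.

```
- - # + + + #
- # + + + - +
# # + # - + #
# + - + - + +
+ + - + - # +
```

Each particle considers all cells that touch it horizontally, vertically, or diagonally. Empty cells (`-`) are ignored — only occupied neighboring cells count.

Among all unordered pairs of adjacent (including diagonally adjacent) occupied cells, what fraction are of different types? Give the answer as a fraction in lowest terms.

Scan each occupied cell's neighbors to the right and below (and the two forward diagonals) so each pair is counted once.
Row 1: #(1,3)–+(1,4)≠ #(1,3)–+(2,3)≠ #(1,3)–+(2,4)≠ #(1,3)–#(2,2)= +(1,4)–+(1,5)= +(1,4)–+(2,4)= +(1,4)–+(2,5)= +(1,4)–+(2,3)= +(1,5)–+(1,6)= +(1,5)–+(2,5)= +(1,5)–+(2,4)= +(1,6)–#(1,7)≠ +(1,6)–+(2,7)= +(1,6)–+(2,5)= #(1,7)–+(2,7)≠  → 5/15 unlike.
Row 2: #(2,2)–+(2,3)≠ #(2,2)–#(3,2)= #(2,2)–+(3,3)≠ #(2,2)–#(3,1)= +(2,3)–+(2,4)= +(2,3)–+(3,3)= +(2,3)–#(3,4)≠ +(2,3)–#(3,2)≠ +(2,4)–+(2,5)= +(2,4)–#(3,4)≠ +(2,4)–+(3,3)= +(2,5)–+(3,6)= +(2,5)–#(3,4)≠ +(2,7)–#(3,7)≠ +(2,7)–+(3,6)=  → 7/15 unlike.
Row 3: #(3,1)–#(3,2)= #(3,1)–#(4,1)= #(3,1)–+(4,2)≠ #(3,2)–+(3,3)≠ #(3,2)–+(4,2)≠ #(3,2)–#(4,1)= +(3,3)–#(3,4)≠ +(3,3)–+(4,4)= +(3,3)–+(4,2)= #(3,4)–+(4,4)≠ +(3,6)–#(3,7)≠ +(3,6)–+(4,6)= +(3,6)–+(4,7)= #(3,7)–+(4,7)≠ #(3,7)–+(4,6)≠  → 8/15 unlike.
Row 4: #(4,1)–+(4,2)≠ #(4,1)–+(5,1)≠ #(4,1)–+(5,2)≠ +(4,2)–+(5,2)= +(4,2)–+(5,1)= +(4,4)–+(5,4)= +(4,6)–+(4,7)= +(4,6)–#(5,6)≠ +(4,6)–+(5,7)= +(4,7)–+(5,7)= +(4,7)–#(5,6)≠  → 5/11 unlike.
Row 5: +(5,1)–+(5,2)= #(5,6)–+(5,7)≠  → 1/2 unlike.
Total adjacent occupied pairs: 58; unlike-type pairs: 26.
26/58 reduces to 13/29.

13/29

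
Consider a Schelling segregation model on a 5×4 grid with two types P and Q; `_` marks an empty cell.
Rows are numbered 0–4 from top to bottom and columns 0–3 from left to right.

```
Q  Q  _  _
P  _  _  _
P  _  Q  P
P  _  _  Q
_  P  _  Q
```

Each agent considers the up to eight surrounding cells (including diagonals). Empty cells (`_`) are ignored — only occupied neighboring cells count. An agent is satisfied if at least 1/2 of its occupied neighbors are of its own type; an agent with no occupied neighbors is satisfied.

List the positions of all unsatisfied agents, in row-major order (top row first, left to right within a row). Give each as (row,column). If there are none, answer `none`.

(1,0), (2,3)

Row 0: (0,0)Q 1/2 satisfied · (0,1)Q 1/2 satisfied
Row 1: (1,0)P 1/3 not
Row 2: (2,0)P 2/2 satisfied · (2,2)Q 1/2 satisfied · (2,3)P 0/2 not
Row 3: (3,0)P 2/2 satisfied · (3,3)Q 2/3 satisfied
Row 4: (4,1)P 1/1 satisfied · (4,3)Q 1/1 satisfied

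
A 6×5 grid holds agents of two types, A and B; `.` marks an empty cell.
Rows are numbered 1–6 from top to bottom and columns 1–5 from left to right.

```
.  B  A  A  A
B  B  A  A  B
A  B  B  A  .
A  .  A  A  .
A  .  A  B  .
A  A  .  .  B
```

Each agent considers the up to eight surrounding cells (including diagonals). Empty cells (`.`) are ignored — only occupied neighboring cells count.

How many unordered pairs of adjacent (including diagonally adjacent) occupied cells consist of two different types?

22

Scan each occupied cell's neighbors to the right and below (and the two forward diagonals) so each pair is counted once.
Row 1: B(1,2)–A(1,3)≠ B(1,2)–B(2,2)= B(1,2)–A(2,3)≠ B(1,2)–B(2,1)= A(1,3)–A(1,4)= A(1,3)–A(2,3)= A(1,3)–A(2,4)= A(1,3)–B(2,2)≠ A(1,4)–A(1,5)= A(1,4)–A(2,4)= A(1,4)–B(2,5)≠ A(1,4)–A(2,3)= A(1,5)–B(2,5)≠ A(1,5)–A(2,4)=  → 5/14 unlike.
Row 2: B(2,1)–B(2,2)= B(2,1)–A(3,1)≠ B(2,1)–B(3,2)= B(2,2)–A(2,3)≠ B(2,2)–B(3,2)= B(2,2)–B(3,3)= B(2,2)–A(3,1)≠ A(2,3)–A(2,4)= A(2,3)–B(3,3)≠ A(2,3)–A(3,4)= A(2,3)–B(3,2)≠ A(2,4)–B(2,5)≠ A(2,4)–A(3,4)= A(2,4)–B(3,3)≠ B(2,5)–A(3,4)≠  → 8/15 unlike.
Row 3: A(3,1)–B(3,2)≠ A(3,1)–A(4,1)= B(3,2)–B(3,3)= B(3,2)–A(4,3)≠ B(3,2)–A(4,1)≠ B(3,3)–A(3,4)≠ B(3,3)–A(4,3)≠ B(3,3)–A(4,4)≠ A(3,4)–A(4,4)= A(3,4)–A(4,3)=  → 6/10 unlike.
Row 4: A(4,1)–A(5,1)= A(4,3)–A(4,4)= A(4,3)–A(5,3)= A(4,3)–B(5,4)≠ A(4,4)–B(5,4)≠ A(4,4)–A(5,3)=  → 2/6 unlike.
Row 5: A(5,1)–A(6,1)= A(5,1)–A(6,2)= A(5,3)–B(5,4)≠ A(5,3)–A(6,2)= B(5,4)–B(6,5)=  → 1/5 unlike.
Row 6: A(6,1)–A(6,2)=  → 0/1 unlike.
Total adjacent occupied pairs: 51; unlike-type pairs: 22.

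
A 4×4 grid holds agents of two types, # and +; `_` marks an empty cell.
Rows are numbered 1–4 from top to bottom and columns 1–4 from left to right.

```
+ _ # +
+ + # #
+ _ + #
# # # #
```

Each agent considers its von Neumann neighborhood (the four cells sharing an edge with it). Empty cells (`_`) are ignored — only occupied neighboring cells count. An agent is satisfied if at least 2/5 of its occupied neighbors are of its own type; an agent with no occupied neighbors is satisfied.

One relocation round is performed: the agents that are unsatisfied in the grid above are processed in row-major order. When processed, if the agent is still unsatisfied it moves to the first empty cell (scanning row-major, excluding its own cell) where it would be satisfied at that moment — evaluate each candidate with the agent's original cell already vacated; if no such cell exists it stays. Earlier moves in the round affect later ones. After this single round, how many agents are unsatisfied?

0

Initially unsatisfied (in order): (1,4), (3,3).
  (1,4) → (1,2).
  (3,3) → (3,2).
Resulting grid:
+ + # _
+ + # #
+ + _ #
# # # #
All satisfied now.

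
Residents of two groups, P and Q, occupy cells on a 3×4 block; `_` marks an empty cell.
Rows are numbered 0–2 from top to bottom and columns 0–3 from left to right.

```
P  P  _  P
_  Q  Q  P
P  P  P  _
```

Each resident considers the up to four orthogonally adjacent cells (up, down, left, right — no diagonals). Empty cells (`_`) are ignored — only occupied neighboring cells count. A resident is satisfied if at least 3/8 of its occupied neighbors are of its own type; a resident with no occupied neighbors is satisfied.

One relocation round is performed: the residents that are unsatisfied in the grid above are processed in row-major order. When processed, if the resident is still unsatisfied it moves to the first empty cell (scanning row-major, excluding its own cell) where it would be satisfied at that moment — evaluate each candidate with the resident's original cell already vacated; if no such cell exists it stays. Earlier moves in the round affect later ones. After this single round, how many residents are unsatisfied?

2

Initially unsatisfied (in order): (1,1), (1,2).
  (1,1): no empty cell satisfies it; stays.
  (1,2): no empty cell satisfies it; stays.
Resulting grid:
P P _ P
_ Q Q P
P P P _
Unsatisfied now: (1,1), (1,2).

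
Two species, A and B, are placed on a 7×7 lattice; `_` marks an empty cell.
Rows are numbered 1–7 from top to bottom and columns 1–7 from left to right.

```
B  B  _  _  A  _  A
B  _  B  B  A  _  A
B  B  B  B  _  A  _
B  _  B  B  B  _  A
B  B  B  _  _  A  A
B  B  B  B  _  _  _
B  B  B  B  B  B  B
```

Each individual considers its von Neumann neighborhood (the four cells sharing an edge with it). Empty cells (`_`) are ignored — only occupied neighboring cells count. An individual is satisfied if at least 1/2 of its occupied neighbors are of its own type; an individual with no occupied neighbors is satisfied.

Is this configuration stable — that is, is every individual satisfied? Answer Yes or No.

Yes

Row 1: (1,1)B 2/2 ok · (1,2)B 1/1 ok · (1,5)A 1/1 ok · (1,7)A 1/1 ok
Row 2: (2,1)B 2/2 ok · (2,3)B 2/2 ok · (2,4)B 2/3 ok · (2,5)A 1/2 ok · (2,7)A 1/1 ok
Row 3: (3,1)B 3/3 ok · (3,2)B 2/2 ok · (3,3)B 4/4 ok · (3,4)B 3/3 ok · (3,6)A 0/0 ok
Row 4: (4,1)B 2/2 ok · (4,3)B 3/3 ok · (4,4)B 3/3 ok · (4,5)B 1/1 ok · (4,7)A 1/1 ok
Row 5: (5,1)B 3/3 ok · (5,2)B 3/3 ok · (5,3)B 3/3 ok · (5,6)A 1/1 ok · (5,7)A 2/2 ok
Row 6: (6,1)B 3/3 ok · (6,2)B 4/4 ok · (6,3)B 4/4 ok · (6,4)B 2/2 ok
Row 7: (7,1)B 2/2 ok · (7,2)B 3/3 ok · (7,3)B 3/3 ok · (7,4)B 3/3 ok · (7,5)B 2/2 ok · (7,6)B 2/2 ok · (7,7)B 1/1 ok
All meet the threshold, so the configuration is stable.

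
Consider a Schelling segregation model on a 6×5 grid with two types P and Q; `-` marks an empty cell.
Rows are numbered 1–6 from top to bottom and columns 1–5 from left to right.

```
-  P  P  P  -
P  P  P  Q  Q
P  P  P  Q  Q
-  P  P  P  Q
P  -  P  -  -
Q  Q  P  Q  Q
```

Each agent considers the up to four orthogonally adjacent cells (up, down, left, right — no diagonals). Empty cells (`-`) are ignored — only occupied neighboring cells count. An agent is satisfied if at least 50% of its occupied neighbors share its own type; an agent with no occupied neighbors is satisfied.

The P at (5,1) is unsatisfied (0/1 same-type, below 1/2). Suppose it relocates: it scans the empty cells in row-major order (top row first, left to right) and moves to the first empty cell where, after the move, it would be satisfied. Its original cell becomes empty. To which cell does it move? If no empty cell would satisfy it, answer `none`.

(1,1)

Vacating (5,1). Empty cells in order:
  (1,1): 2/2 same-type → satisfied — stop here.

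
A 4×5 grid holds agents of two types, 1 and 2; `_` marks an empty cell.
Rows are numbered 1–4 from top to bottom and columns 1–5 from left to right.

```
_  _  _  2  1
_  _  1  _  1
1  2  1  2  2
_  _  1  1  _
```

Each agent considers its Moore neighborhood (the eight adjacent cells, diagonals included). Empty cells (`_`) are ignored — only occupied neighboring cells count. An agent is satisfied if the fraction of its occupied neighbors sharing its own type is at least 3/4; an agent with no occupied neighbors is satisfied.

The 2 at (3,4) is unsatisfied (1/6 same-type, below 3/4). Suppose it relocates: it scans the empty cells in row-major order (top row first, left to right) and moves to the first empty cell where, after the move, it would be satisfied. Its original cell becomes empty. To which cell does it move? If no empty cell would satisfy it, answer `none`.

(1,1)

Vacating (3,4). Empty cells in order:
  (1,1): 0/0 same-type → satisfied — stop here.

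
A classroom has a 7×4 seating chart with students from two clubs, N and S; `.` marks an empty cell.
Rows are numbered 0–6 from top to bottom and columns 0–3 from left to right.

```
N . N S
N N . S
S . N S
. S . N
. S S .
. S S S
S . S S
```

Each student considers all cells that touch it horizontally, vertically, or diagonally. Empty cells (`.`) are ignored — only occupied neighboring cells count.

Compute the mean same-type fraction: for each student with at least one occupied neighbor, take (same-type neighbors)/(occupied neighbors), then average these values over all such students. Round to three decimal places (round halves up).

(0,0)N 2/2
(0,2)N 1/3
(0,3)S 1/2
(1,0)N 2/3
(1,1)N 4/5
(1,3)S 2/4
(2,0)S 1/3
(2,2)N 2/5
(2,3)S 1/3
(3,1)S 3/4
(3,3)N 1/3
(4,1)S 4/4
(4,2)S 5/6
(5,1)S 5/5
(5,2)S 6/6
(5,3)S 4/4
(6,0)S 1/1
(6,2)S 4/4
(6,3)S 3/3
Sum over 19 students: 2/2 + 1/3 + 1/2 + 2/3 + 4/5 + 2/4 + 1/3 + 2/5 + 1/3 + 3/4 + 1/3 + 4/4 + 5/6 + 5/5 + 6/6 + 4/4 + 1/1 + 4/4 + 3/3 = 827/60; mean = 827/60 ÷ 19 = 827/1140 = 0.725438… → 0.725.

0.725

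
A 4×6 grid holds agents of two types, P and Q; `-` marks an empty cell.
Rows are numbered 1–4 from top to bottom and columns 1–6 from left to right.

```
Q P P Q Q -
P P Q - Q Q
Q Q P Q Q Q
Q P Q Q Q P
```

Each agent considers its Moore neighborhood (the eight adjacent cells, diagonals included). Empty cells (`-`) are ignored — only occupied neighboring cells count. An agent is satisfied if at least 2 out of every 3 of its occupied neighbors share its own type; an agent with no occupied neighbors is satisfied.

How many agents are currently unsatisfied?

12

(1,1)Q 0/3 ✗
(1,2)P 3/5 ✗
(1,3)P 2/4 ✗
(1,4)Q 3/4 ✓
(1,5)Q 3/3 ✓
(2,1)P 2/5 ✗
(2,2)P 4/8 ✗
(2,3)Q 3/7 ✗
(2,5)Q 6/6 ✓
(2,6)Q 4/4 ✓
(3,1)Q 2/5 ✗
(3,2)Q 4/8 ✗
(3,3)P 2/7 ✗
(3,4)Q 6/7 ✓
(3,5)Q 6/7 ✓
(3,6)Q 4/5 ✓
(4,1)Q 2/3 ✓
(4,2)P 1/5 ✗
(4,3)Q 3/5 ✗
(4,4)Q 4/5 ✓
(4,5)Q 4/5 ✓
(4,6)P 0/3 ✗
Unsatisfied: (1,1), (1,2), (1,3), (2,1), (2,2), (2,3), (3,1), (3,2), (3,3), (4,2), (4,3), (4,6) — 12 in total.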